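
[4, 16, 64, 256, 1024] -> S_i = 4*4^i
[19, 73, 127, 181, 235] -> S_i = 19 + 54*i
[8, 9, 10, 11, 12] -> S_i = 8 + 1*i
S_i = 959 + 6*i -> [959, 965, 971, 977, 983]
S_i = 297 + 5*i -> [297, 302, 307, 312, 317]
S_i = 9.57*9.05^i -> [9.57, 86.61, 783.81, 7093.45, 64195.75]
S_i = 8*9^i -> [8, 72, 648, 5832, 52488]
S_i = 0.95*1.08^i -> [0.95, 1.03, 1.11, 1.2, 1.29]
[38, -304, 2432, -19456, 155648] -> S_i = 38*-8^i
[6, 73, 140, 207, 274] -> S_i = 6 + 67*i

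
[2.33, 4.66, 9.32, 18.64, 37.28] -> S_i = 2.33*2.00^i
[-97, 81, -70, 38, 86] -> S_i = Random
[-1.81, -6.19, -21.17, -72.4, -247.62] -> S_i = -1.81*3.42^i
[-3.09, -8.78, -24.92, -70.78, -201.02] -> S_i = -3.09*2.84^i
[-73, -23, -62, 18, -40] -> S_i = Random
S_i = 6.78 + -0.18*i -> [6.78, 6.6, 6.42, 6.24, 6.06]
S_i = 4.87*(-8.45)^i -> [4.87, -41.15, 347.73, -2938.32, 24828.8]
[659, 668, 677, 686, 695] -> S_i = 659 + 9*i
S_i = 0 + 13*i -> [0, 13, 26, 39, 52]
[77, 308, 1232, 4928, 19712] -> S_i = 77*4^i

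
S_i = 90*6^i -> [90, 540, 3240, 19440, 116640]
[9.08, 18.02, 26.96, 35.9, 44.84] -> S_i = 9.08 + 8.94*i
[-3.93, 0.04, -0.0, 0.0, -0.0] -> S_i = -3.93*(-0.01)^i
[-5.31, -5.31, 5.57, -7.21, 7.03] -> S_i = Random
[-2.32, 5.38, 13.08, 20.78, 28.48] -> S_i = -2.32 + 7.70*i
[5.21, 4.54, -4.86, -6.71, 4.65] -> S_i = Random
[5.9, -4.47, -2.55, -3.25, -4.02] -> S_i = Random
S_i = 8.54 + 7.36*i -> [8.54, 15.9, 23.26, 30.62, 37.98]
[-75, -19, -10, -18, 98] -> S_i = Random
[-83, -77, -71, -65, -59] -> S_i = -83 + 6*i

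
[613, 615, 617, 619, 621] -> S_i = 613 + 2*i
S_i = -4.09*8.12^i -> [-4.09, -33.21, -269.67, -2189.73, -17780.64]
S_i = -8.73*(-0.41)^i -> [-8.73, 3.58, -1.47, 0.6, -0.25]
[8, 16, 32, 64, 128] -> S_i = 8*2^i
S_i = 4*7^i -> [4, 28, 196, 1372, 9604]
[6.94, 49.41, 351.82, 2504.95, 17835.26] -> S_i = 6.94*7.12^i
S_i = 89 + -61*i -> [89, 28, -33, -94, -155]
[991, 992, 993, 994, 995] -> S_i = 991 + 1*i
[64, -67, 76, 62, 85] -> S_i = Random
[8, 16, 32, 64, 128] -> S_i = 8*2^i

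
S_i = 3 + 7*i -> [3, 10, 17, 24, 31]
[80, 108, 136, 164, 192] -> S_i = 80 + 28*i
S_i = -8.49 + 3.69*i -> [-8.49, -4.8, -1.11, 2.58, 6.27]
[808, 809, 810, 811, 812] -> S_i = 808 + 1*i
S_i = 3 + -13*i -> [3, -10, -23, -36, -49]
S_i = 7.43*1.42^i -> [7.43, 10.55, 14.98, 21.27, 30.21]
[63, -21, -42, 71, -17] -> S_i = Random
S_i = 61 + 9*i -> [61, 70, 79, 88, 97]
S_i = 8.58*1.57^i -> [8.58, 13.47, 21.15, 33.2, 52.13]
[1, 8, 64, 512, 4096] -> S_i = 1*8^i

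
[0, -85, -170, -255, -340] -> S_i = 0 + -85*i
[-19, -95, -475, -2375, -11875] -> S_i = -19*5^i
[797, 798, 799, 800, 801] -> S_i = 797 + 1*i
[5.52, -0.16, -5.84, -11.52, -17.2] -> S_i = 5.52 + -5.68*i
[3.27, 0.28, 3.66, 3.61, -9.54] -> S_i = Random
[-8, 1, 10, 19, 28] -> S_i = -8 + 9*i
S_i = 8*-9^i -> [8, -72, 648, -5832, 52488]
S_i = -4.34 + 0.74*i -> [-4.34, -3.6, -2.86, -2.12, -1.38]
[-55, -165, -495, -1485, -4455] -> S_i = -55*3^i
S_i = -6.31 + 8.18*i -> [-6.31, 1.87, 10.05, 18.23, 26.41]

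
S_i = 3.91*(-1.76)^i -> [3.91, -6.88, 12.11, -21.32, 37.52]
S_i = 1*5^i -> [1, 5, 25, 125, 625]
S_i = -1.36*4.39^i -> [-1.36, -5.97, -26.21, -115.06, -505.12]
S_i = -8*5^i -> [-8, -40, -200, -1000, -5000]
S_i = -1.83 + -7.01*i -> [-1.83, -8.84, -15.85, -22.86, -29.87]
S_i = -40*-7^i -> [-40, 280, -1960, 13720, -96040]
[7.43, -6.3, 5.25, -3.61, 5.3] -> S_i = Random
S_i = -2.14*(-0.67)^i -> [-2.14, 1.43, -0.96, 0.64, -0.43]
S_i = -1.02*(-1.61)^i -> [-1.02, 1.64, -2.64, 4.26, -6.85]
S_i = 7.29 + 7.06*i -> [7.29, 14.35, 21.41, 28.47, 35.53]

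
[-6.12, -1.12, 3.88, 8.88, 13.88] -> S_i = -6.12 + 5.00*i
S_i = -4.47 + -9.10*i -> [-4.47, -13.57, -22.67, -31.77, -40.87]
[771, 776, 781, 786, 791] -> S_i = 771 + 5*i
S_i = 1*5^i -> [1, 5, 25, 125, 625]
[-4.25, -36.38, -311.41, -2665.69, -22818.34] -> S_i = -4.25*8.56^i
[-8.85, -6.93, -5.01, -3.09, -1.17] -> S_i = -8.85 + 1.92*i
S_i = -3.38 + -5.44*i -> [-3.38, -8.82, -14.26, -19.7, -25.14]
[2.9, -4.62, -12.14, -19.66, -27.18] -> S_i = 2.90 + -7.52*i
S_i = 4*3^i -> [4, 12, 36, 108, 324]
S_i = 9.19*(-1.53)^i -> [9.19, -14.06, 21.51, -32.91, 50.36]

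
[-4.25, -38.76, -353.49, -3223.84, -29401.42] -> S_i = -4.25*9.12^i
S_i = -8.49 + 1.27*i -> [-8.49, -7.22, -5.95, -4.68, -3.41]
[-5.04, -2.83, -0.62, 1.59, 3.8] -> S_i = -5.04 + 2.21*i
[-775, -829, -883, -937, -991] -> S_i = -775 + -54*i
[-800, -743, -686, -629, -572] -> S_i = -800 + 57*i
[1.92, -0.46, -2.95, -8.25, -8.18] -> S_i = Random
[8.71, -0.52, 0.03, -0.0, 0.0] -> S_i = 8.71*(-0.06)^i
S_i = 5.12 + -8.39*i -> [5.12, -3.27, -11.66, -20.05, -28.44]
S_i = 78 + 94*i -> [78, 172, 266, 360, 454]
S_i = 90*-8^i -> [90, -720, 5760, -46080, 368640]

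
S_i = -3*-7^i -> [-3, 21, -147, 1029, -7203]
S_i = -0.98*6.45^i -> [-0.98, -6.32, -40.77, -262.97, -1696.15]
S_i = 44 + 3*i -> [44, 47, 50, 53, 56]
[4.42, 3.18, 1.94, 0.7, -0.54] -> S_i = 4.42 + -1.24*i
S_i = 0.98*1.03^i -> [0.98, 1.01, 1.04, 1.07, 1.1]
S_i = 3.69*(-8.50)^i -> [3.69, -31.36, 266.6, -2266.12, 19262.03]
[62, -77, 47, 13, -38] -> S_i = Random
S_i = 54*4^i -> [54, 216, 864, 3456, 13824]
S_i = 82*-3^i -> [82, -246, 738, -2214, 6642]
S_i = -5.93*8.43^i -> [-5.93, -49.99, -421.41, -3552.53, -29947.8]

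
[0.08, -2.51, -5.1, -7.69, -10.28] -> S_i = 0.08 + -2.59*i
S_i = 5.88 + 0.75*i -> [5.88, 6.63, 7.38, 8.13, 8.88]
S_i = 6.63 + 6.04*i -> [6.63, 12.67, 18.71, 24.75, 30.79]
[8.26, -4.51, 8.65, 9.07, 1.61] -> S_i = Random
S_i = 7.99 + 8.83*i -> [7.99, 16.82, 25.65, 34.48, 43.31]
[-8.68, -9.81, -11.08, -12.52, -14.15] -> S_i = -8.68*1.13^i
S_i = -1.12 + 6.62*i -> [-1.12, 5.5, 12.12, 18.74, 25.36]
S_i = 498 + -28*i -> [498, 470, 442, 414, 386]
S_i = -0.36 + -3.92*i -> [-0.36, -4.28, -8.2, -12.12, -16.04]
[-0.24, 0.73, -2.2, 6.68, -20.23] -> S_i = -0.24*(-3.03)^i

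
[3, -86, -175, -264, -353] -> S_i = 3 + -89*i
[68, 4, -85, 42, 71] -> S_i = Random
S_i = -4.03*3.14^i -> [-4.03, -12.65, -39.73, -124.77, -391.76]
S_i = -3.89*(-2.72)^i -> [-3.89, 10.58, -28.78, 78.28, -212.92]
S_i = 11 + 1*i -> [11, 12, 13, 14, 15]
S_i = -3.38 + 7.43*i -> [-3.38, 4.05, 11.48, 18.91, 26.34]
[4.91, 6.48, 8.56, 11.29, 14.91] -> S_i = 4.91*1.32^i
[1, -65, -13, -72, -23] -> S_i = Random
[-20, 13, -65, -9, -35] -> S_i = Random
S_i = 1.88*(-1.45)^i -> [1.88, -2.73, 3.95, -5.73, 8.31]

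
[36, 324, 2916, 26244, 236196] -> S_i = 36*9^i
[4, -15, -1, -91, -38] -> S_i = Random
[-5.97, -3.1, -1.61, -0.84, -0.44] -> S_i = -5.97*0.52^i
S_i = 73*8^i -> [73, 584, 4672, 37376, 299008]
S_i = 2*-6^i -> [2, -12, 72, -432, 2592]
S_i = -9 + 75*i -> [-9, 66, 141, 216, 291]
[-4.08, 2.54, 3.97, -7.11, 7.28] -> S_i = Random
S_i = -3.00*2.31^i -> [-3.0, -6.93, -16.01, -36.98, -85.42]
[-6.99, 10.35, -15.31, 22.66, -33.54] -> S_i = -6.99*(-1.48)^i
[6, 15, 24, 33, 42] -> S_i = 6 + 9*i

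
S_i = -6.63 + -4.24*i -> [-6.63, -10.87, -15.11, -19.35, -23.59]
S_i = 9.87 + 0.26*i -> [9.87, 10.13, 10.39, 10.65, 10.91]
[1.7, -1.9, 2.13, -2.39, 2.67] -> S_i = 1.70*(-1.12)^i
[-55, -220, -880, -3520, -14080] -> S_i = -55*4^i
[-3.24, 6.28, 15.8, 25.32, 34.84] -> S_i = -3.24 + 9.52*i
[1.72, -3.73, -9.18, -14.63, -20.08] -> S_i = 1.72 + -5.45*i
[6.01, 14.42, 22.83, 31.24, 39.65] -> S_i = 6.01 + 8.41*i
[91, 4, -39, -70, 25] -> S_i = Random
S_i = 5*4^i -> [5, 20, 80, 320, 1280]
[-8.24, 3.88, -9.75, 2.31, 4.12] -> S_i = Random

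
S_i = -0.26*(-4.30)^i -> [-0.26, 1.12, -4.81, 20.67, -88.89]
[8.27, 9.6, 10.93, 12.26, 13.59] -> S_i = 8.27 + 1.33*i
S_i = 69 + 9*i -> [69, 78, 87, 96, 105]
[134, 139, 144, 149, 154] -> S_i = 134 + 5*i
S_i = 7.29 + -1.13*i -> [7.29, 6.16, 5.03, 3.9, 2.77]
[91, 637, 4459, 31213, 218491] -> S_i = 91*7^i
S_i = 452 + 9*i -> [452, 461, 470, 479, 488]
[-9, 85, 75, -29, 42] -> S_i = Random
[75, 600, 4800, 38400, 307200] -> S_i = 75*8^i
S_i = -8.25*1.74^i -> [-8.25, -14.36, -24.98, -43.46, -75.62]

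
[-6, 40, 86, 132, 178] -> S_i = -6 + 46*i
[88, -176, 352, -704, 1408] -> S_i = 88*-2^i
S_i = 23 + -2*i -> [23, 21, 19, 17, 15]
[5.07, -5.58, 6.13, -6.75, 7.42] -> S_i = 5.07*(-1.10)^i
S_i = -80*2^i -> [-80, -160, -320, -640, -1280]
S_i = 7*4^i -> [7, 28, 112, 448, 1792]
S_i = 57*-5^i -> [57, -285, 1425, -7125, 35625]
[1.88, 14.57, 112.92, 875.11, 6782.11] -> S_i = 1.88*7.75^i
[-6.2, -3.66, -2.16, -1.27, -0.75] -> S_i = -6.20*0.59^i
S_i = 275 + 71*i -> [275, 346, 417, 488, 559]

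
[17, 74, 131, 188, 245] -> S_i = 17 + 57*i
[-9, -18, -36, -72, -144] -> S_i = -9*2^i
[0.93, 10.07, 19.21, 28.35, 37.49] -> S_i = 0.93 + 9.14*i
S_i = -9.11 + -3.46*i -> [-9.11, -12.57, -16.03, -19.49, -22.95]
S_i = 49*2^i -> [49, 98, 196, 392, 784]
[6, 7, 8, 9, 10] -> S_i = 6 + 1*i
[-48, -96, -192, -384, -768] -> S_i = -48*2^i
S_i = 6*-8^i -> [6, -48, 384, -3072, 24576]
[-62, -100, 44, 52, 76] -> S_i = Random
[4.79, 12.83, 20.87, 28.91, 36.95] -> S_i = 4.79 + 8.04*i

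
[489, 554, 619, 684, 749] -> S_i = 489 + 65*i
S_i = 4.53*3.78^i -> [4.53, 17.12, 64.73, 244.67, 924.84]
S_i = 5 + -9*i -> [5, -4, -13, -22, -31]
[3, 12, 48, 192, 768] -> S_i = 3*4^i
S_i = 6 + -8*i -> [6, -2, -10, -18, -26]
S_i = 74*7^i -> [74, 518, 3626, 25382, 177674]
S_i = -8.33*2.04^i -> [-8.33, -16.99, -34.67, -70.72, -144.27]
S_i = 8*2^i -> [8, 16, 32, 64, 128]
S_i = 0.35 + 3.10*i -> [0.35, 3.45, 6.55, 9.65, 12.75]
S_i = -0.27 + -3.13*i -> [-0.27, -3.4, -6.53, -9.66, -12.79]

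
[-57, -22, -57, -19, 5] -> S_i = Random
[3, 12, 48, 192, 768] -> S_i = 3*4^i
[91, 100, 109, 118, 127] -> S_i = 91 + 9*i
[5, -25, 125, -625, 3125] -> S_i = 5*-5^i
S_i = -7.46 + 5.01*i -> [-7.46, -2.45, 2.56, 7.57, 12.58]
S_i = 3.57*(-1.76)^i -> [3.57, -6.28, 11.06, -19.46, 34.25]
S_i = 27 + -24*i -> [27, 3, -21, -45, -69]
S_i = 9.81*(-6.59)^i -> [9.81, -64.65, 426.03, -2807.54, 18501.66]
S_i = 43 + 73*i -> [43, 116, 189, 262, 335]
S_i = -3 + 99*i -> [-3, 96, 195, 294, 393]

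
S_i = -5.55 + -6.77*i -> [-5.55, -12.32, -19.09, -25.86, -32.63]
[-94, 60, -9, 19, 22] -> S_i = Random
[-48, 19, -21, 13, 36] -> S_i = Random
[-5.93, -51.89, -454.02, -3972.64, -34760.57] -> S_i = -5.93*8.75^i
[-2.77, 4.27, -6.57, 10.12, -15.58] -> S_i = -2.77*(-1.54)^i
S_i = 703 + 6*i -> [703, 709, 715, 721, 727]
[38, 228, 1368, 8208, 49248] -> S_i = 38*6^i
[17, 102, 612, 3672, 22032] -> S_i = 17*6^i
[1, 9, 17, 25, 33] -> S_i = 1 + 8*i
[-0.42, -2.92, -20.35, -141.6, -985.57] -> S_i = -0.42*6.96^i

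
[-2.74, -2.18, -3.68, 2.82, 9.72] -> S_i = Random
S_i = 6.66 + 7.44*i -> [6.66, 14.1, 21.54, 28.98, 36.42]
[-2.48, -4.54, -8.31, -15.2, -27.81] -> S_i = -2.48*1.83^i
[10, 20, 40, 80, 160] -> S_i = 10*2^i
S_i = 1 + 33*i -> [1, 34, 67, 100, 133]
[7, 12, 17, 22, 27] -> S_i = 7 + 5*i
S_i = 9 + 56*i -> [9, 65, 121, 177, 233]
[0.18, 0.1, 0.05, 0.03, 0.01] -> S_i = 0.18*0.53^i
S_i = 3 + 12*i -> [3, 15, 27, 39, 51]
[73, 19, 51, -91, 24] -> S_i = Random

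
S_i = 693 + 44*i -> [693, 737, 781, 825, 869]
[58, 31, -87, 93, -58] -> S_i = Random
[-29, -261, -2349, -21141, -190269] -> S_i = -29*9^i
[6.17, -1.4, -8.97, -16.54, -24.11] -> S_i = 6.17 + -7.57*i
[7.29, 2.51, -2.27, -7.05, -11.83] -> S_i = 7.29 + -4.78*i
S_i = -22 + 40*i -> [-22, 18, 58, 98, 138]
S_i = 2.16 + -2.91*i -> [2.16, -0.75, -3.66, -6.57, -9.48]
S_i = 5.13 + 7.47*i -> [5.13, 12.6, 20.07, 27.54, 35.01]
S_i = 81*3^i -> [81, 243, 729, 2187, 6561]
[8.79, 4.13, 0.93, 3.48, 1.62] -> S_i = Random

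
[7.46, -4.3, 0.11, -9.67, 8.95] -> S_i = Random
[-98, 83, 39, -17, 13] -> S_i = Random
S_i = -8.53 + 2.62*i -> [-8.53, -5.91, -3.29, -0.67, 1.95]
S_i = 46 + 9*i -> [46, 55, 64, 73, 82]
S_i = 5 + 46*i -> [5, 51, 97, 143, 189]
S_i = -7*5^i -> [-7, -35, -175, -875, -4375]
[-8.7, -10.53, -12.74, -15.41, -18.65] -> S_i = -8.70*1.21^i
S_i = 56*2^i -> [56, 112, 224, 448, 896]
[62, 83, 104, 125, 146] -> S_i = 62 + 21*i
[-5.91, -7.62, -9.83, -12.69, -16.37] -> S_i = -5.91*1.29^i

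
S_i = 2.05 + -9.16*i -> [2.05, -7.11, -16.27, -25.43, -34.59]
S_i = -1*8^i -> [-1, -8, -64, -512, -4096]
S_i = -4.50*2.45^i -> [-4.5, -11.02, -27.01, -66.18, -162.14]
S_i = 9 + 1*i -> [9, 10, 11, 12, 13]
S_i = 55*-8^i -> [55, -440, 3520, -28160, 225280]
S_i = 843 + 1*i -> [843, 844, 845, 846, 847]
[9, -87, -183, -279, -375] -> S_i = 9 + -96*i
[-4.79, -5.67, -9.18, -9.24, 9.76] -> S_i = Random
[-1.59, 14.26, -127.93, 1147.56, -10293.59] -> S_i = -1.59*(-8.97)^i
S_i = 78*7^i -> [78, 546, 3822, 26754, 187278]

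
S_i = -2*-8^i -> [-2, 16, -128, 1024, -8192]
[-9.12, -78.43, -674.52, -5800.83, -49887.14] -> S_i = -9.12*8.60^i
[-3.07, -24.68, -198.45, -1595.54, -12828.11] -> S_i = -3.07*8.04^i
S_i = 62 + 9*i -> [62, 71, 80, 89, 98]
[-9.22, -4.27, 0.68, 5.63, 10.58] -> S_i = -9.22 + 4.95*i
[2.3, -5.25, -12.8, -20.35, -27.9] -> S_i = 2.30 + -7.55*i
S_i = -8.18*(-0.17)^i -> [-8.18, 1.39, -0.24, 0.04, -0.01]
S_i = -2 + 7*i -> [-2, 5, 12, 19, 26]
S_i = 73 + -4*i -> [73, 69, 65, 61, 57]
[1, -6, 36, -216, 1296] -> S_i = 1*-6^i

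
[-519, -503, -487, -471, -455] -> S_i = -519 + 16*i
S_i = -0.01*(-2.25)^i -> [-0.01, 0.02, -0.05, 0.11, -0.26]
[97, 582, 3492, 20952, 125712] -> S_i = 97*6^i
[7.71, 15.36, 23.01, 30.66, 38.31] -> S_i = 7.71 + 7.65*i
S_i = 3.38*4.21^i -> [3.38, 14.23, 59.91, 252.21, 1061.81]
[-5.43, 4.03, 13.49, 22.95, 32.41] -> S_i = -5.43 + 9.46*i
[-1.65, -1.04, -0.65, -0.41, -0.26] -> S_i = -1.65*0.63^i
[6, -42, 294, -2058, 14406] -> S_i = 6*-7^i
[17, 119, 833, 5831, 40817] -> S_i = 17*7^i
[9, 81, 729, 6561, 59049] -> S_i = 9*9^i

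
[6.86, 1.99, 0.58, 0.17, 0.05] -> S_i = 6.86*0.29^i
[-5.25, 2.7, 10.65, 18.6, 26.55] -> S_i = -5.25 + 7.95*i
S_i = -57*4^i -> [-57, -228, -912, -3648, -14592]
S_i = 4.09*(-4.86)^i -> [4.09, -19.88, 96.6, -469.5, 2281.75]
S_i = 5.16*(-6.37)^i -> [5.16, -32.87, 209.38, -1333.73, 8495.86]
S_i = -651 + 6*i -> [-651, -645, -639, -633, -627]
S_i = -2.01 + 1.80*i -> [-2.01, -0.21, 1.59, 3.39, 5.19]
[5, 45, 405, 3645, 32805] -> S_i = 5*9^i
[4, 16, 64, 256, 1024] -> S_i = 4*4^i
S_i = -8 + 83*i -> [-8, 75, 158, 241, 324]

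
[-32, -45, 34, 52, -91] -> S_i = Random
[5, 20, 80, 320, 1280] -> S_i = 5*4^i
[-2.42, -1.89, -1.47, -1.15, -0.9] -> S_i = -2.42*0.78^i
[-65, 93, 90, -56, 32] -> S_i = Random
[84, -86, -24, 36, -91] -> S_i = Random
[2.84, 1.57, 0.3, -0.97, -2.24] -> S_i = 2.84 + -1.27*i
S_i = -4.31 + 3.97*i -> [-4.31, -0.34, 3.63, 7.6, 11.57]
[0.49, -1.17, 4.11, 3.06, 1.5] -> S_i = Random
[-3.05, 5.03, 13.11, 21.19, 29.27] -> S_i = -3.05 + 8.08*i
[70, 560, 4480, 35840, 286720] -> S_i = 70*8^i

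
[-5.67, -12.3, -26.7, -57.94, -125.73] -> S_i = -5.67*2.17^i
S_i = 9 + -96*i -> [9, -87, -183, -279, -375]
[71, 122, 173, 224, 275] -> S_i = 71 + 51*i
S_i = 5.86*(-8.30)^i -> [5.86, -48.64, 403.7, -3350.67, 27810.58]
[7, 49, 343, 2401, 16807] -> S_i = 7*7^i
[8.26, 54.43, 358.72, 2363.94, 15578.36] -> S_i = 8.26*6.59^i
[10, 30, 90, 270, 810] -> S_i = 10*3^i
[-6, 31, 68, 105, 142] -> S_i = -6 + 37*i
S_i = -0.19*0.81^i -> [-0.19, -0.15, -0.12, -0.1, -0.08]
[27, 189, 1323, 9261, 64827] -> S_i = 27*7^i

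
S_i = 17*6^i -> [17, 102, 612, 3672, 22032]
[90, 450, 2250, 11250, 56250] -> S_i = 90*5^i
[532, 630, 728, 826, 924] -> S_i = 532 + 98*i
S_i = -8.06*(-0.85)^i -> [-8.06, 6.85, -5.82, 4.95, -4.21]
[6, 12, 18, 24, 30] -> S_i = 6 + 6*i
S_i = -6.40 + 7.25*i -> [-6.4, 0.85, 8.1, 15.35, 22.6]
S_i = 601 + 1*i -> [601, 602, 603, 604, 605]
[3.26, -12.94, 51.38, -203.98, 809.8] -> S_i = 3.26*(-3.97)^i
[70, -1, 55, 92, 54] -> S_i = Random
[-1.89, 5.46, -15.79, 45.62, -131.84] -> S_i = -1.89*(-2.89)^i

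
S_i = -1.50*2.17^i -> [-1.5, -3.26, -7.06, -15.33, -33.26]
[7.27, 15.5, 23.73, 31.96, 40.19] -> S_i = 7.27 + 8.23*i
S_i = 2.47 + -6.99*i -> [2.47, -4.52, -11.51, -18.5, -25.49]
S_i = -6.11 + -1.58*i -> [-6.11, -7.69, -9.27, -10.85, -12.43]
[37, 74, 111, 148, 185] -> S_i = 37 + 37*i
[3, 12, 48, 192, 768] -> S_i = 3*4^i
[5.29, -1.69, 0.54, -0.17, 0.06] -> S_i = 5.29*(-0.32)^i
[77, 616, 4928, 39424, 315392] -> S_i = 77*8^i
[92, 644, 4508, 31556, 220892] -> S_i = 92*7^i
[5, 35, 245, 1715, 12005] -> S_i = 5*7^i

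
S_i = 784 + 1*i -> [784, 785, 786, 787, 788]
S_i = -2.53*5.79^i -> [-2.53, -14.65, -84.82, -491.08, -2843.38]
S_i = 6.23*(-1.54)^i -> [6.23, -9.59, 14.78, -22.75, 35.04]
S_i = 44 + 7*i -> [44, 51, 58, 65, 72]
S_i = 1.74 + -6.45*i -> [1.74, -4.71, -11.16, -17.61, -24.06]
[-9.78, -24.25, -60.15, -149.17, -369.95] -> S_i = -9.78*2.48^i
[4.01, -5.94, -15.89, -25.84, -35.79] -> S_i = 4.01 + -9.95*i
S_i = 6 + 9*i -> [6, 15, 24, 33, 42]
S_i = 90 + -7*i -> [90, 83, 76, 69, 62]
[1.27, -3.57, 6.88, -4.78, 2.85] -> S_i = Random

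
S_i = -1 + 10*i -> [-1, 9, 19, 29, 39]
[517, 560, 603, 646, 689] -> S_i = 517 + 43*i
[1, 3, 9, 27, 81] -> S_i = 1*3^i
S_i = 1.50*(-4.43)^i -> [1.5, -6.64, 29.44, -130.41, 577.71]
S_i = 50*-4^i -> [50, -200, 800, -3200, 12800]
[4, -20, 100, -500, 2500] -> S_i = 4*-5^i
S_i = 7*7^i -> [7, 49, 343, 2401, 16807]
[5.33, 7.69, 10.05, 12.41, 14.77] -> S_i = 5.33 + 2.36*i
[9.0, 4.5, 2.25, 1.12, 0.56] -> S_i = 9.00*0.50^i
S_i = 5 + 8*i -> [5, 13, 21, 29, 37]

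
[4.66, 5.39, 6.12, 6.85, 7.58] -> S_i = 4.66 + 0.73*i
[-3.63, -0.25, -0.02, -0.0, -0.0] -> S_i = -3.63*0.07^i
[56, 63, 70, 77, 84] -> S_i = 56 + 7*i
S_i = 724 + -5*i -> [724, 719, 714, 709, 704]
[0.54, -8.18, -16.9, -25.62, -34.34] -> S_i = 0.54 + -8.72*i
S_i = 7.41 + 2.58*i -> [7.41, 9.99, 12.57, 15.15, 17.73]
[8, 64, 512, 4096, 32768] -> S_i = 8*8^i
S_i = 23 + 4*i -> [23, 27, 31, 35, 39]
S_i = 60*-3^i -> [60, -180, 540, -1620, 4860]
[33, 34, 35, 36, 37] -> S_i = 33 + 1*i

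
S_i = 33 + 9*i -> [33, 42, 51, 60, 69]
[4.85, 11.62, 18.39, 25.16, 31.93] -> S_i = 4.85 + 6.77*i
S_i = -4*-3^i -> [-4, 12, -36, 108, -324]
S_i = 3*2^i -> [3, 6, 12, 24, 48]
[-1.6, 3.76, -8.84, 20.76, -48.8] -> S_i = -1.60*(-2.35)^i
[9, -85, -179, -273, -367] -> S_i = 9 + -94*i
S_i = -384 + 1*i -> [-384, -383, -382, -381, -380]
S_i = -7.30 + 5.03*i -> [-7.3, -2.27, 2.76, 7.79, 12.82]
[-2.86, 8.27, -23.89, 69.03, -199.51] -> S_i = -2.86*(-2.89)^i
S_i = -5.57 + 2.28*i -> [-5.57, -3.29, -1.01, 1.27, 3.55]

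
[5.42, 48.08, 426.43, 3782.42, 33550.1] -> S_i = 5.42*8.87^i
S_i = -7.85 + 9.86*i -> [-7.85, 2.01, 11.87, 21.73, 31.59]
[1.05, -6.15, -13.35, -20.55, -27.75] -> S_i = 1.05 + -7.20*i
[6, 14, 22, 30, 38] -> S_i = 6 + 8*i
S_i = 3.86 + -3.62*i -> [3.86, 0.24, -3.38, -7.0, -10.62]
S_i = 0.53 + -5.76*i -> [0.53, -5.23, -10.99, -16.75, -22.51]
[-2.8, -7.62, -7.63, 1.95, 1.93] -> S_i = Random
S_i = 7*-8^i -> [7, -56, 448, -3584, 28672]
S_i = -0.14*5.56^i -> [-0.14, -0.78, -4.33, -24.06, -133.79]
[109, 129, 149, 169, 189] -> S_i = 109 + 20*i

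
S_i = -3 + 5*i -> [-3, 2, 7, 12, 17]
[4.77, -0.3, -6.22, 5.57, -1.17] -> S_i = Random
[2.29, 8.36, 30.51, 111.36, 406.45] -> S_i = 2.29*3.65^i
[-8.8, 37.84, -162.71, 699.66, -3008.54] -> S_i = -8.80*(-4.30)^i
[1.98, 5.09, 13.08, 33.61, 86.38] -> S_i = 1.98*2.57^i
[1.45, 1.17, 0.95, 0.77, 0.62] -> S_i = 1.45*0.81^i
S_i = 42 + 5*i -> [42, 47, 52, 57, 62]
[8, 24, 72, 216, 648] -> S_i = 8*3^i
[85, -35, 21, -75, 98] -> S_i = Random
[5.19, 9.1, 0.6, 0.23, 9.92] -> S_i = Random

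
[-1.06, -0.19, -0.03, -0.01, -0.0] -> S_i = -1.06*0.18^i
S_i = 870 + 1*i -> [870, 871, 872, 873, 874]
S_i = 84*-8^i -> [84, -672, 5376, -43008, 344064]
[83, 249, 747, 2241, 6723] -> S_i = 83*3^i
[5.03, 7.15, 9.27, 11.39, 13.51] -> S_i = 5.03 + 2.12*i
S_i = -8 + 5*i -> [-8, -3, 2, 7, 12]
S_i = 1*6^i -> [1, 6, 36, 216, 1296]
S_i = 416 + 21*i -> [416, 437, 458, 479, 500]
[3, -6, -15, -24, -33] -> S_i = 3 + -9*i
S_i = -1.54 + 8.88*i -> [-1.54, 7.34, 16.22, 25.1, 33.98]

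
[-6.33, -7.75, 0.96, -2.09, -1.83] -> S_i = Random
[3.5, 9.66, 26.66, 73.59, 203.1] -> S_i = 3.50*2.76^i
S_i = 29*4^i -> [29, 116, 464, 1856, 7424]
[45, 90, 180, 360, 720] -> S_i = 45*2^i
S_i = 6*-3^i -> [6, -18, 54, -162, 486]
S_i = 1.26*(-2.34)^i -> [1.26, -2.95, 6.9, -16.14, 37.78]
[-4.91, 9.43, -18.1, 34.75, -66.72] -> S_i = -4.91*(-1.92)^i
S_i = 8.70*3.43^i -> [8.7, 29.84, 102.35, 351.08, 1204.19]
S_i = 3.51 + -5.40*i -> [3.51, -1.89, -7.29, -12.69, -18.09]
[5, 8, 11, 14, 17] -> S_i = 5 + 3*i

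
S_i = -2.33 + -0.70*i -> [-2.33, -3.03, -3.73, -4.43, -5.13]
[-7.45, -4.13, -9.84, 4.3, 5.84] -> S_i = Random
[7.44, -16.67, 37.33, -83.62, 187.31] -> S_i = 7.44*(-2.24)^i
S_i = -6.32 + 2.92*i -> [-6.32, -3.4, -0.48, 2.44, 5.36]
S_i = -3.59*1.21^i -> [-3.59, -4.34, -5.26, -6.36, -7.7]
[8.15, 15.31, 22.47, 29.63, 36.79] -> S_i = 8.15 + 7.16*i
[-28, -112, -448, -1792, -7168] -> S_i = -28*4^i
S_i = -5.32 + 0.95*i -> [-5.32, -4.37, -3.42, -2.47, -1.52]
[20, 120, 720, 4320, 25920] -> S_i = 20*6^i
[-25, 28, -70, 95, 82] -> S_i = Random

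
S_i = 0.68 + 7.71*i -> [0.68, 8.39, 16.1, 23.81, 31.52]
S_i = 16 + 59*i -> [16, 75, 134, 193, 252]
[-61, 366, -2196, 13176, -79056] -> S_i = -61*-6^i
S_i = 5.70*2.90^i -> [5.7, 16.53, 47.94, 139.02, 403.15]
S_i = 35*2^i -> [35, 70, 140, 280, 560]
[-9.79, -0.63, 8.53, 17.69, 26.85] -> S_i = -9.79 + 9.16*i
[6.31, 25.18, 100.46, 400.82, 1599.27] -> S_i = 6.31*3.99^i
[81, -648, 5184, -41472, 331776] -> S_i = 81*-8^i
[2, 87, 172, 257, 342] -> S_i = 2 + 85*i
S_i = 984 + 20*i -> [984, 1004, 1024, 1044, 1064]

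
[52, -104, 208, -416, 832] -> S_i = 52*-2^i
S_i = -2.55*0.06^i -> [-2.55, -0.15, -0.01, -0.0, -0.0]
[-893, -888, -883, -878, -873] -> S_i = -893 + 5*i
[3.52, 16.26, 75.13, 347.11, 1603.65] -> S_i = 3.52*4.62^i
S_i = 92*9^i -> [92, 828, 7452, 67068, 603612]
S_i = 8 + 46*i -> [8, 54, 100, 146, 192]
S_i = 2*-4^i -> [2, -8, 32, -128, 512]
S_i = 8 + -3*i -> [8, 5, 2, -1, -4]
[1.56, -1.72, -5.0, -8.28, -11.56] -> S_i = 1.56 + -3.28*i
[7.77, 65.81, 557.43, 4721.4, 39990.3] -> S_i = 7.77*8.47^i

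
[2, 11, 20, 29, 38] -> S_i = 2 + 9*i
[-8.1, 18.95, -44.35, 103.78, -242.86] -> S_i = -8.10*(-2.34)^i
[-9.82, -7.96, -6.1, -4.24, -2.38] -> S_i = -9.82 + 1.86*i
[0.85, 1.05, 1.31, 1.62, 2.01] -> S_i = 0.85*1.24^i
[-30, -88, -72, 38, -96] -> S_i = Random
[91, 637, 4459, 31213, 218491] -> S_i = 91*7^i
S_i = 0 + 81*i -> [0, 81, 162, 243, 324]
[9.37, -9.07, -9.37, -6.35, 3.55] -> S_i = Random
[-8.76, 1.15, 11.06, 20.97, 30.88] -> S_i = -8.76 + 9.91*i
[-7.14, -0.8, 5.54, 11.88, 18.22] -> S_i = -7.14 + 6.34*i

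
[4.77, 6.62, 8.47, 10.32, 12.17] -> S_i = 4.77 + 1.85*i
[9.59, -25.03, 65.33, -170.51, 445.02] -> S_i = 9.59*(-2.61)^i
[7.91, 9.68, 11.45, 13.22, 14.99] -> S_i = 7.91 + 1.77*i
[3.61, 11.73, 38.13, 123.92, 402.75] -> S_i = 3.61*3.25^i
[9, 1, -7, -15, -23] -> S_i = 9 + -8*i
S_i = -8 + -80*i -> [-8, -88, -168, -248, -328]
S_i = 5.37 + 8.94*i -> [5.37, 14.31, 23.25, 32.19, 41.13]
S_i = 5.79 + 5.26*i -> [5.79, 11.05, 16.31, 21.57, 26.83]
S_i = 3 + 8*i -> [3, 11, 19, 27, 35]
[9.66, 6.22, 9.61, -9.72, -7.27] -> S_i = Random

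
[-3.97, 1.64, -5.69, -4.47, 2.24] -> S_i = Random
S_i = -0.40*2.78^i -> [-0.4, -1.11, -3.09, -8.59, -23.89]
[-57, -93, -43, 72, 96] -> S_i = Random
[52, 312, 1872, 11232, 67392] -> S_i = 52*6^i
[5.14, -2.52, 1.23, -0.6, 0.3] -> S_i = 5.14*(-0.49)^i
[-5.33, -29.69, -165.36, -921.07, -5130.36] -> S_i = -5.33*5.57^i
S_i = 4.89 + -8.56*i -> [4.89, -3.67, -12.23, -20.79, -29.35]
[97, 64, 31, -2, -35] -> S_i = 97 + -33*i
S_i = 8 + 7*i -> [8, 15, 22, 29, 36]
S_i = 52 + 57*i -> [52, 109, 166, 223, 280]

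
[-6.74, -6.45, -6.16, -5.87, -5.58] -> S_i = -6.74 + 0.29*i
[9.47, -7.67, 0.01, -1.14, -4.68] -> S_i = Random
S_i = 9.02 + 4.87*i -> [9.02, 13.89, 18.76, 23.63, 28.5]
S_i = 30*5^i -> [30, 150, 750, 3750, 18750]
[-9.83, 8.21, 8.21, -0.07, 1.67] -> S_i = Random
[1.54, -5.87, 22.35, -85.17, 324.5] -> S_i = 1.54*(-3.81)^i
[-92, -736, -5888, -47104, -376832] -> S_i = -92*8^i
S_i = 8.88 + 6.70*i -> [8.88, 15.58, 22.28, 28.98, 35.68]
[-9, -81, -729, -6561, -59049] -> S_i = -9*9^i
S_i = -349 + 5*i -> [-349, -344, -339, -334, -329]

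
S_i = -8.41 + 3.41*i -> [-8.41, -5.0, -1.59, 1.82, 5.23]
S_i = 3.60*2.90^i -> [3.6, 10.44, 30.28, 87.8, 254.62]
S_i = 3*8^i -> [3, 24, 192, 1536, 12288]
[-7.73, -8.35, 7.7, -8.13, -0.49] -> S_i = Random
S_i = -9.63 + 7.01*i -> [-9.63, -2.62, 4.39, 11.4, 18.41]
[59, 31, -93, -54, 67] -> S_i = Random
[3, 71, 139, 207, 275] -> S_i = 3 + 68*i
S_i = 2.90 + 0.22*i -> [2.9, 3.12, 3.34, 3.56, 3.78]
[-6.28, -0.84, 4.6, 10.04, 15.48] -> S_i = -6.28 + 5.44*i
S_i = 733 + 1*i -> [733, 734, 735, 736, 737]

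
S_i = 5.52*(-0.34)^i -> [5.52, -1.88, 0.64, -0.22, 0.07]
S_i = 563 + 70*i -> [563, 633, 703, 773, 843]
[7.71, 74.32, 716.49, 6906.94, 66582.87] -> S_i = 7.71*9.64^i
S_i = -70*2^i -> [-70, -140, -280, -560, -1120]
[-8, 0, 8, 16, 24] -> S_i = -8 + 8*i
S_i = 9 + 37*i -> [9, 46, 83, 120, 157]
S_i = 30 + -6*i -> [30, 24, 18, 12, 6]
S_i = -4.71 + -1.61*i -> [-4.71, -6.32, -7.93, -9.54, -11.15]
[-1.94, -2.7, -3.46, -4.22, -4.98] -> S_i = -1.94 + -0.76*i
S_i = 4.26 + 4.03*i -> [4.26, 8.29, 12.32, 16.35, 20.38]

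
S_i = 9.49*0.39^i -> [9.49, 3.7, 1.44, 0.56, 0.22]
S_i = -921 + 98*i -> [-921, -823, -725, -627, -529]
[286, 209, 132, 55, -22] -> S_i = 286 + -77*i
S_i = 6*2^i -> [6, 12, 24, 48, 96]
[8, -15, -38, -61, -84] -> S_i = 8 + -23*i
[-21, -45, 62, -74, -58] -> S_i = Random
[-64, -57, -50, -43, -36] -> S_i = -64 + 7*i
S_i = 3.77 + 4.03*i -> [3.77, 7.8, 11.83, 15.86, 19.89]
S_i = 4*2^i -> [4, 8, 16, 32, 64]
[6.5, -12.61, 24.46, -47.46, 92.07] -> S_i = 6.50*(-1.94)^i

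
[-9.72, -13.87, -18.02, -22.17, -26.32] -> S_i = -9.72 + -4.15*i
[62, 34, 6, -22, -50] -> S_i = 62 + -28*i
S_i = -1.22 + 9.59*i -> [-1.22, 8.37, 17.96, 27.55, 37.14]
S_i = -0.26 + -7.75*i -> [-0.26, -8.01, -15.76, -23.51, -31.26]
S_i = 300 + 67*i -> [300, 367, 434, 501, 568]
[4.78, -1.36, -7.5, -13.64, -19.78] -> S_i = 4.78 + -6.14*i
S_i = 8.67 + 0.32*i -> [8.67, 8.99, 9.31, 9.63, 9.95]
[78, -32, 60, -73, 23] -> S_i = Random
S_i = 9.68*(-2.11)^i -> [9.68, -20.42, 43.1, -90.93, 191.87]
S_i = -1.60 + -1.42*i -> [-1.6, -3.02, -4.44, -5.86, -7.28]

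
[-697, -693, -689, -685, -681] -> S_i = -697 + 4*i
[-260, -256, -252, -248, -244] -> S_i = -260 + 4*i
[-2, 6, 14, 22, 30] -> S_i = -2 + 8*i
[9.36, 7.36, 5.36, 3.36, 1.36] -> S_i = 9.36 + -2.00*i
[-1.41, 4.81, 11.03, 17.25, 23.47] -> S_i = -1.41 + 6.22*i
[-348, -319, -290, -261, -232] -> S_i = -348 + 29*i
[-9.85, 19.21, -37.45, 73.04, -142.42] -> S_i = -9.85*(-1.95)^i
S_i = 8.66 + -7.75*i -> [8.66, 0.91, -6.84, -14.59, -22.34]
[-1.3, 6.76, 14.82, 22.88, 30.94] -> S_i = -1.30 + 8.06*i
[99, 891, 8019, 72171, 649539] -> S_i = 99*9^i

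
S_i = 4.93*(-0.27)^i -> [4.93, -1.33, 0.36, -0.1, 0.03]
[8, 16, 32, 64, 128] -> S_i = 8*2^i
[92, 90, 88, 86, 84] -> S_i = 92 + -2*i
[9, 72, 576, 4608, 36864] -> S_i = 9*8^i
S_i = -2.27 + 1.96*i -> [-2.27, -0.31, 1.65, 3.61, 5.57]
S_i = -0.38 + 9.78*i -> [-0.38, 9.4, 19.18, 28.96, 38.74]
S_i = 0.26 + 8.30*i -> [0.26, 8.56, 16.86, 25.16, 33.46]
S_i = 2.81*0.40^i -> [2.81, 1.12, 0.45, 0.18, 0.07]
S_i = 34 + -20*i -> [34, 14, -6, -26, -46]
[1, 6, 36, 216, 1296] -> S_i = 1*6^i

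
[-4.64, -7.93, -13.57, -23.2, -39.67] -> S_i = -4.64*1.71^i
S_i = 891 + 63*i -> [891, 954, 1017, 1080, 1143]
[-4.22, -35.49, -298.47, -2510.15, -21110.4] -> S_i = -4.22*8.41^i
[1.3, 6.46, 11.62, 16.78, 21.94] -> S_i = 1.30 + 5.16*i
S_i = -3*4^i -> [-3, -12, -48, -192, -768]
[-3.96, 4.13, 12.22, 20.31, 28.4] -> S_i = -3.96 + 8.09*i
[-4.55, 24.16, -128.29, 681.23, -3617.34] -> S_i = -4.55*(-5.31)^i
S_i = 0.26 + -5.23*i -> [0.26, -4.97, -10.2, -15.43, -20.66]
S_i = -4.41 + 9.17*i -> [-4.41, 4.76, 13.93, 23.1, 32.27]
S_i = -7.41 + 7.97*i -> [-7.41, 0.56, 8.53, 16.5, 24.47]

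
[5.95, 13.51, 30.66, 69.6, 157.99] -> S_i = 5.95*2.27^i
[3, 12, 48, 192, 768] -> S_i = 3*4^i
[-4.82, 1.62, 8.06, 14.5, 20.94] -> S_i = -4.82 + 6.44*i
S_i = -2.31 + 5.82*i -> [-2.31, 3.51, 9.33, 15.15, 20.97]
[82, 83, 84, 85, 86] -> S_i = 82 + 1*i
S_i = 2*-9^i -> [2, -18, 162, -1458, 13122]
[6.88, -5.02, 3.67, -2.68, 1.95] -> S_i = 6.88*(-0.73)^i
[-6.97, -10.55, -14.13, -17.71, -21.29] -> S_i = -6.97 + -3.58*i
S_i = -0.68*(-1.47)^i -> [-0.68, 1.0, -1.47, 2.16, -3.18]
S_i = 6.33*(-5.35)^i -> [6.33, -33.87, 181.18, -969.32, 5185.84]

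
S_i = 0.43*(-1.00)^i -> [0.43, -0.43, 0.43, -0.43, 0.43]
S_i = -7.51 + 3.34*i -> [-7.51, -4.17, -0.83, 2.51, 5.85]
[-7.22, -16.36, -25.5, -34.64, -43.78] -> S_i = -7.22 + -9.14*i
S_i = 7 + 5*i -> [7, 12, 17, 22, 27]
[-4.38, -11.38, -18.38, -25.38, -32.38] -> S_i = -4.38 + -7.00*i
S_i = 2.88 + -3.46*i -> [2.88, -0.58, -4.04, -7.5, -10.96]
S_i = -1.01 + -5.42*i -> [-1.01, -6.43, -11.85, -17.27, -22.69]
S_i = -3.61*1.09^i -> [-3.61, -3.93, -4.29, -4.68, -5.1]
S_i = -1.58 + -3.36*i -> [-1.58, -4.94, -8.3, -11.66, -15.02]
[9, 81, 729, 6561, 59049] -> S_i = 9*9^i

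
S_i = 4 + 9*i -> [4, 13, 22, 31, 40]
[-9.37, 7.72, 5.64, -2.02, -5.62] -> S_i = Random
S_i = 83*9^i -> [83, 747, 6723, 60507, 544563]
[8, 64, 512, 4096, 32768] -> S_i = 8*8^i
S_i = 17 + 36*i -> [17, 53, 89, 125, 161]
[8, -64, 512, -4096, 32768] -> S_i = 8*-8^i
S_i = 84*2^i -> [84, 168, 336, 672, 1344]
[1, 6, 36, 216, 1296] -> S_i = 1*6^i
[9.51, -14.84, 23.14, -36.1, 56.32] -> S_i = 9.51*(-1.56)^i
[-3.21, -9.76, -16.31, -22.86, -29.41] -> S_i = -3.21 + -6.55*i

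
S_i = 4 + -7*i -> [4, -3, -10, -17, -24]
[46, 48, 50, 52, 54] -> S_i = 46 + 2*i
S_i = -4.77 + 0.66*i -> [-4.77, -4.11, -3.45, -2.79, -2.13]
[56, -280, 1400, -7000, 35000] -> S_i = 56*-5^i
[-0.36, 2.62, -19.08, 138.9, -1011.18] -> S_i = -0.36*(-7.28)^i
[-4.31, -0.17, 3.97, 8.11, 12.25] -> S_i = -4.31 + 4.14*i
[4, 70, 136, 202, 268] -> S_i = 4 + 66*i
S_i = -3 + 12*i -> [-3, 9, 21, 33, 45]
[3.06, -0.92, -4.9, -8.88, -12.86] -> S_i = 3.06 + -3.98*i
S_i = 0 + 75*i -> [0, 75, 150, 225, 300]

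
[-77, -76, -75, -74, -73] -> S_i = -77 + 1*i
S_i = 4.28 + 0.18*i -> [4.28, 4.46, 4.64, 4.82, 5.0]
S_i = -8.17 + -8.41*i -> [-8.17, -16.58, -24.99, -33.4, -41.81]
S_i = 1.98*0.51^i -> [1.98, 1.01, 0.51, 0.26, 0.13]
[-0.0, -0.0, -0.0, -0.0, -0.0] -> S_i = -0.00*1.96^i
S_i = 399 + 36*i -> [399, 435, 471, 507, 543]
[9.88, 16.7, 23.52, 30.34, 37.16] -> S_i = 9.88 + 6.82*i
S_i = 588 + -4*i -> [588, 584, 580, 576, 572]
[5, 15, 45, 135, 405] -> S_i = 5*3^i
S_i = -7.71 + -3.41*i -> [-7.71, -11.12, -14.53, -17.94, -21.35]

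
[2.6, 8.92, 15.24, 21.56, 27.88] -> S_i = 2.60 + 6.32*i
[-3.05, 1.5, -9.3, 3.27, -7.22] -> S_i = Random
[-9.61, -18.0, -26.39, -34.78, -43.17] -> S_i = -9.61 + -8.39*i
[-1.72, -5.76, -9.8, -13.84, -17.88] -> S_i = -1.72 + -4.04*i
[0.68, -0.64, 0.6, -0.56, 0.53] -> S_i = 0.68*(-0.94)^i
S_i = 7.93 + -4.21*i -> [7.93, 3.72, -0.49, -4.7, -8.91]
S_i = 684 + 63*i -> [684, 747, 810, 873, 936]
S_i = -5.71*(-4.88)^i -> [-5.71, 27.86, -135.98, 663.58, -3238.29]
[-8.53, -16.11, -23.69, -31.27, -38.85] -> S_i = -8.53 + -7.58*i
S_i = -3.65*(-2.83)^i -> [-3.65, 10.33, -29.23, 82.73, -234.12]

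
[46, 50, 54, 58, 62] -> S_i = 46 + 4*i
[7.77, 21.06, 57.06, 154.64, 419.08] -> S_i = 7.77*2.71^i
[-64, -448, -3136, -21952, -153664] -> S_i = -64*7^i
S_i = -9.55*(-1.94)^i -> [-9.55, 18.53, -35.94, 69.73, -135.27]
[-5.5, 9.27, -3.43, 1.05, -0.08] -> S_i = Random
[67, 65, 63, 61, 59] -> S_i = 67 + -2*i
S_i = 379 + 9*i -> [379, 388, 397, 406, 415]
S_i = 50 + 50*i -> [50, 100, 150, 200, 250]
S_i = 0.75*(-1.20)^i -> [0.75, -0.9, 1.08, -1.3, 1.56]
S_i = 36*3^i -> [36, 108, 324, 972, 2916]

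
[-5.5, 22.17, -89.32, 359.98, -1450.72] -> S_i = -5.50*(-4.03)^i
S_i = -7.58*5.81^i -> [-7.58, -44.04, -255.87, -1486.61, -8637.22]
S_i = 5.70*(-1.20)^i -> [5.7, -6.84, 8.21, -9.85, 11.82]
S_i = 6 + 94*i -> [6, 100, 194, 288, 382]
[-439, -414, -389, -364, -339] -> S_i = -439 + 25*i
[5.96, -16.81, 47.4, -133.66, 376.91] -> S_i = 5.96*(-2.82)^i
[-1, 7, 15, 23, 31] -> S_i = -1 + 8*i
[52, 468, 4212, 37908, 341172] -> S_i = 52*9^i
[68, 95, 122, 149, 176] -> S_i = 68 + 27*i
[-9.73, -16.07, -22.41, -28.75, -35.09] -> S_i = -9.73 + -6.34*i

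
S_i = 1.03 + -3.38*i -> [1.03, -2.35, -5.73, -9.11, -12.49]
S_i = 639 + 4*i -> [639, 643, 647, 651, 655]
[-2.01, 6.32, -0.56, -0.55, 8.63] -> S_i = Random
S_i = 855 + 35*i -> [855, 890, 925, 960, 995]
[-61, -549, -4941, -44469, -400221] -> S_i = -61*9^i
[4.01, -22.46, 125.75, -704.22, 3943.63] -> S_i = 4.01*(-5.60)^i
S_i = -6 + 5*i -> [-6, -1, 4, 9, 14]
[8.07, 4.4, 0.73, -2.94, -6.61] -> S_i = 8.07 + -3.67*i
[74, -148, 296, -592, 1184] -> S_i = 74*-2^i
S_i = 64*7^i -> [64, 448, 3136, 21952, 153664]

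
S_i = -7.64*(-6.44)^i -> [-7.64, 49.2, -316.86, 2040.57, -13141.25]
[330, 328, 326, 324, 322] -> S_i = 330 + -2*i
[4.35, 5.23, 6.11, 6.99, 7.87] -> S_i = 4.35 + 0.88*i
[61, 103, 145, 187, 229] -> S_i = 61 + 42*i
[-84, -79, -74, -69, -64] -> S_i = -84 + 5*i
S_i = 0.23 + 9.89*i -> [0.23, 10.12, 20.01, 29.9, 39.79]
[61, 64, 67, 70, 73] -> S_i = 61 + 3*i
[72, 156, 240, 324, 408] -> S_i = 72 + 84*i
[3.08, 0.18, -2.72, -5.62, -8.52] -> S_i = 3.08 + -2.90*i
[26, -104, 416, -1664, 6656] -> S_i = 26*-4^i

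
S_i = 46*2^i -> [46, 92, 184, 368, 736]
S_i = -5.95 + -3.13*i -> [-5.95, -9.08, -12.21, -15.34, -18.47]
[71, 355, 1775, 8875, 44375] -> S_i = 71*5^i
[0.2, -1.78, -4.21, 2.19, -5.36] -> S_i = Random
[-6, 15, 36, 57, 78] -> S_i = -6 + 21*i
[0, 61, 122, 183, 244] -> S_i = 0 + 61*i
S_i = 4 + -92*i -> [4, -88, -180, -272, -364]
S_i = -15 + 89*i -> [-15, 74, 163, 252, 341]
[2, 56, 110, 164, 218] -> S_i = 2 + 54*i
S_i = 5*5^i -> [5, 25, 125, 625, 3125]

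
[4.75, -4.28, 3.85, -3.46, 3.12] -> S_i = 4.75*(-0.90)^i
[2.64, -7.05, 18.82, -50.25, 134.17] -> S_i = 2.64*(-2.67)^i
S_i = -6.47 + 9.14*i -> [-6.47, 2.67, 11.81, 20.95, 30.09]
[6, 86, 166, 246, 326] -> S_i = 6 + 80*i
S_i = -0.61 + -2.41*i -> [-0.61, -3.02, -5.43, -7.84, -10.25]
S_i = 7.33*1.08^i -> [7.33, 7.92, 8.55, 9.23, 9.97]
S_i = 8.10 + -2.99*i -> [8.1, 5.11, 2.12, -0.87, -3.86]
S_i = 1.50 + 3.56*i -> [1.5, 5.06, 8.62, 12.18, 15.74]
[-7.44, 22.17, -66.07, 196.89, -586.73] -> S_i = -7.44*(-2.98)^i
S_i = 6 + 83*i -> [6, 89, 172, 255, 338]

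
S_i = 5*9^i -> [5, 45, 405, 3645, 32805]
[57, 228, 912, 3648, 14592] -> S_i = 57*4^i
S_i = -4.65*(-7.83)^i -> [-4.65, 36.41, -285.09, 2232.23, -17478.33]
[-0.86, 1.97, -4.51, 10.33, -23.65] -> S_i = -0.86*(-2.29)^i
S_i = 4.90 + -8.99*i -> [4.9, -4.09, -13.08, -22.07, -31.06]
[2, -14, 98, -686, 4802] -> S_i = 2*-7^i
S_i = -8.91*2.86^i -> [-8.91, -25.48, -72.88, -208.44, -596.13]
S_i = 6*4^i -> [6, 24, 96, 384, 1536]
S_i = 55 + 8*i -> [55, 63, 71, 79, 87]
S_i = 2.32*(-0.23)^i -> [2.32, -0.53, 0.12, -0.03, 0.01]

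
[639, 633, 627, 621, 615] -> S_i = 639 + -6*i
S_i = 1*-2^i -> [1, -2, 4, -8, 16]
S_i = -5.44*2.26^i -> [-5.44, -12.29, -27.79, -62.79, -141.92]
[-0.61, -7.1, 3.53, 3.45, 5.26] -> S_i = Random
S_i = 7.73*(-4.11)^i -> [7.73, -31.77, 130.58, -536.67, 2205.7]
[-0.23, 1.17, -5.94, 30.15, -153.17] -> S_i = -0.23*(-5.08)^i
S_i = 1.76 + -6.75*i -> [1.76, -4.99, -11.74, -18.49, -25.24]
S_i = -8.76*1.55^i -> [-8.76, -13.58, -21.05, -32.62, -50.56]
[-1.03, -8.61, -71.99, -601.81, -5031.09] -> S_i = -1.03*8.36^i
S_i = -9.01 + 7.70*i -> [-9.01, -1.31, 6.39, 14.09, 21.79]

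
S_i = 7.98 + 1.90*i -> [7.98, 9.88, 11.78, 13.68, 15.58]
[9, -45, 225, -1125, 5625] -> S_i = 9*-5^i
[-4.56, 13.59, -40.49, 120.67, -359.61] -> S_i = -4.56*(-2.98)^i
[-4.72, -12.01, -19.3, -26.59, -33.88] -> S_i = -4.72 + -7.29*i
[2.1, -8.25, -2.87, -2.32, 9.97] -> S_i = Random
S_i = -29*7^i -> [-29, -203, -1421, -9947, -69629]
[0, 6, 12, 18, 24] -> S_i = 0 + 6*i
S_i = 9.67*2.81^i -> [9.67, 27.17, 76.36, 214.56, 602.91]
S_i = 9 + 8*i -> [9, 17, 25, 33, 41]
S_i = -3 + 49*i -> [-3, 46, 95, 144, 193]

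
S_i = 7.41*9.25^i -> [7.41, 68.54, 634.02, 5864.67, 54248.18]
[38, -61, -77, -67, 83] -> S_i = Random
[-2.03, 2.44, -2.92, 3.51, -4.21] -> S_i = -2.03*(-1.20)^i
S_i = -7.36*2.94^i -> [-7.36, -21.64, -63.62, -187.03, -549.88]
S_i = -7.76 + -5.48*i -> [-7.76, -13.24, -18.72, -24.2, -29.68]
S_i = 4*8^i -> [4, 32, 256, 2048, 16384]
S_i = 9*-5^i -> [9, -45, 225, -1125, 5625]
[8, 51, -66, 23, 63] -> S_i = Random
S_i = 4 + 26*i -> [4, 30, 56, 82, 108]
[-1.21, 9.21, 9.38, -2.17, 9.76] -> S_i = Random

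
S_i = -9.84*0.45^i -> [-9.84, -4.43, -1.99, -0.9, -0.4]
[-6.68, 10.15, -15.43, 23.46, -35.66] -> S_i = -6.68*(-1.52)^i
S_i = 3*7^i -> [3, 21, 147, 1029, 7203]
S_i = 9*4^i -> [9, 36, 144, 576, 2304]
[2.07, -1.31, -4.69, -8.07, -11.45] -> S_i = 2.07 + -3.38*i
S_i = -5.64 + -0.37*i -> [-5.64, -6.01, -6.38, -6.75, -7.12]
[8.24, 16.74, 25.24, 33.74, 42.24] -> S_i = 8.24 + 8.50*i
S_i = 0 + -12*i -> [0, -12, -24, -36, -48]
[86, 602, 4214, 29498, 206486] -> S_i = 86*7^i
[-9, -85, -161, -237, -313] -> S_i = -9 + -76*i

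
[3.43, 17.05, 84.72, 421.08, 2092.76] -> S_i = 3.43*4.97^i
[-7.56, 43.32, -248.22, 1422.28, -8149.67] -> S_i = -7.56*(-5.73)^i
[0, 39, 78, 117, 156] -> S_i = 0 + 39*i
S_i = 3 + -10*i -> [3, -7, -17, -27, -37]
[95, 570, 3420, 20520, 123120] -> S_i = 95*6^i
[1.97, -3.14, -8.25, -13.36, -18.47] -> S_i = 1.97 + -5.11*i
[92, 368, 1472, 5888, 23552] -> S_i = 92*4^i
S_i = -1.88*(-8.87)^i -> [-1.88, 16.68, -147.91, 1311.98, -11637.3]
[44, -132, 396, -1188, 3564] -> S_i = 44*-3^i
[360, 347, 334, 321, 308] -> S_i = 360 + -13*i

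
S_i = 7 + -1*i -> [7, 6, 5, 4, 3]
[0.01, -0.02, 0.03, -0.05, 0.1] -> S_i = 0.01*(-1.76)^i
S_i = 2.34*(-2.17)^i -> [2.34, -5.08, 11.02, -23.91, 51.89]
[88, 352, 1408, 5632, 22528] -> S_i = 88*4^i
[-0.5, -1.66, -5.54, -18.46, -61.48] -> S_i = -0.50*3.33^i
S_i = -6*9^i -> [-6, -54, -486, -4374, -39366]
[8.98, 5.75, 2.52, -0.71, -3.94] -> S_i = 8.98 + -3.23*i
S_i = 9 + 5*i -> [9, 14, 19, 24, 29]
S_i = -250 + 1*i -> [-250, -249, -248, -247, -246]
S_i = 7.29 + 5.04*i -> [7.29, 12.33, 17.37, 22.41, 27.45]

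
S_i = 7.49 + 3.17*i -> [7.49, 10.66, 13.83, 17.0, 20.17]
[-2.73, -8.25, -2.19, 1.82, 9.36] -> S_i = Random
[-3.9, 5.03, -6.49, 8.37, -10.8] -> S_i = -3.90*(-1.29)^i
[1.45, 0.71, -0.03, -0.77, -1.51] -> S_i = 1.45 + -0.74*i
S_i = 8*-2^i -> [8, -16, 32, -64, 128]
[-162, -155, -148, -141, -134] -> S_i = -162 + 7*i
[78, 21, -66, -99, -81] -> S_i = Random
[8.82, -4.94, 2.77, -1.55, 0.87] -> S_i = 8.82*(-0.56)^i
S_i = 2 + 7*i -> [2, 9, 16, 23, 30]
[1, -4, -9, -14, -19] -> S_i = 1 + -5*i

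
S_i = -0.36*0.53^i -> [-0.36, -0.19, -0.1, -0.05, -0.03]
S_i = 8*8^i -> [8, 64, 512, 4096, 32768]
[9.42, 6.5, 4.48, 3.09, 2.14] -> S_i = 9.42*0.69^i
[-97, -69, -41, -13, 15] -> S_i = -97 + 28*i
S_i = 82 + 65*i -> [82, 147, 212, 277, 342]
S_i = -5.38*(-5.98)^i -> [-5.38, 32.17, -192.39, 1150.5, -6879.98]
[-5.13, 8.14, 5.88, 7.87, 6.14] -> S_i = Random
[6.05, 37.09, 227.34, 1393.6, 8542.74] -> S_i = 6.05*6.13^i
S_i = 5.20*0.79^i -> [5.2, 4.11, 3.25, 2.56, 2.03]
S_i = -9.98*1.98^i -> [-9.98, -19.76, -39.13, -77.47, -153.39]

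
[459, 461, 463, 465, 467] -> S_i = 459 + 2*i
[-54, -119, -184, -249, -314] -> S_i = -54 + -65*i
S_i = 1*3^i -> [1, 3, 9, 27, 81]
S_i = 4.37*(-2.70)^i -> [4.37, -11.8, 31.86, -86.01, 232.24]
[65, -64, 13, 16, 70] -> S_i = Random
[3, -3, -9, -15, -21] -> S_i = 3 + -6*i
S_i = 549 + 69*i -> [549, 618, 687, 756, 825]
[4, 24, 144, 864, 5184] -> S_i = 4*6^i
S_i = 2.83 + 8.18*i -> [2.83, 11.01, 19.19, 27.37, 35.55]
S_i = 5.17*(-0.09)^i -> [5.17, -0.47, 0.04, -0.0, 0.0]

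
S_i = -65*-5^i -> [-65, 325, -1625, 8125, -40625]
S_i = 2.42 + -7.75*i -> [2.42, -5.33, -13.08, -20.83, -28.58]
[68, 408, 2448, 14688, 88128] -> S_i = 68*6^i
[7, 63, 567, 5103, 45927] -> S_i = 7*9^i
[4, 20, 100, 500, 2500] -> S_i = 4*5^i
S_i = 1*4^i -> [1, 4, 16, 64, 256]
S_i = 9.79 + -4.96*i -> [9.79, 4.83, -0.13, -5.09, -10.05]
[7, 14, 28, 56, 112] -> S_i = 7*2^i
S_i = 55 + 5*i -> [55, 60, 65, 70, 75]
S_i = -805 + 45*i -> [-805, -760, -715, -670, -625]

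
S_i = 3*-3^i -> [3, -9, 27, -81, 243]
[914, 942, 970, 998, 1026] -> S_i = 914 + 28*i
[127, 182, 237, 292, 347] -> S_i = 127 + 55*i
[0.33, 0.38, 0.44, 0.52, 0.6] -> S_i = 0.33*1.16^i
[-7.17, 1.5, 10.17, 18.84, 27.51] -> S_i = -7.17 + 8.67*i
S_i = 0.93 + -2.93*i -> [0.93, -2.0, -4.93, -7.86, -10.79]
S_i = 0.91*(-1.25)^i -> [0.91, -1.14, 1.42, -1.78, 2.22]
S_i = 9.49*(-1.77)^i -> [9.49, -16.8, 29.73, -52.62, 93.14]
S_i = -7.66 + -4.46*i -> [-7.66, -12.12, -16.58, -21.04, -25.5]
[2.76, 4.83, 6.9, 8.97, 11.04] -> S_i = 2.76 + 2.07*i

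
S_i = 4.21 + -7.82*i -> [4.21, -3.61, -11.43, -19.25, -27.07]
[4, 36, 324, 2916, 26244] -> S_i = 4*9^i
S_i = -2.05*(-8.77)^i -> [-2.05, 17.98, -157.67, 1382.78, -12126.97]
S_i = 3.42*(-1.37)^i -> [3.42, -4.69, 6.42, -8.79, 12.05]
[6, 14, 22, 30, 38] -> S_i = 6 + 8*i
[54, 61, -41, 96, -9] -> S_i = Random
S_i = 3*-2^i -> [3, -6, 12, -24, 48]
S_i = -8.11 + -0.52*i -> [-8.11, -8.63, -9.15, -9.67, -10.19]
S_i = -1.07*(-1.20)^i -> [-1.07, 1.28, -1.54, 1.85, -2.22]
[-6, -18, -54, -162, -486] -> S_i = -6*3^i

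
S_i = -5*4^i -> [-5, -20, -80, -320, -1280]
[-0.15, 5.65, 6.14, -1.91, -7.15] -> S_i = Random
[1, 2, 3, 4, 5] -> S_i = 1 + 1*i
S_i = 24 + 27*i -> [24, 51, 78, 105, 132]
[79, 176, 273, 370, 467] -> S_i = 79 + 97*i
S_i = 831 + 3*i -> [831, 834, 837, 840, 843]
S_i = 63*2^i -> [63, 126, 252, 504, 1008]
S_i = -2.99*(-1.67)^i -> [-2.99, 4.99, -8.34, 13.93, -23.26]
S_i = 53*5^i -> [53, 265, 1325, 6625, 33125]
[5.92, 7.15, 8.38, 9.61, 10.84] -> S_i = 5.92 + 1.23*i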